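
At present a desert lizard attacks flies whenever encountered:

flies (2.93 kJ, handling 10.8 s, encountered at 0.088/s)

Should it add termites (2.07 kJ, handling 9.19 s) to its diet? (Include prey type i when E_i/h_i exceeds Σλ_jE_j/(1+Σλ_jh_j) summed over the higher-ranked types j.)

Intake rate on the current diet: R = (0.088×2.93) / (1 + 0.088×10.8) = 0.2578/1.95 = 0.1322 kJ/s.
termites: E/h = 2.07/9.19 = 0.2252 kJ/s.
Since 0.2252 > R, including termites increases the long-run rate.

Yes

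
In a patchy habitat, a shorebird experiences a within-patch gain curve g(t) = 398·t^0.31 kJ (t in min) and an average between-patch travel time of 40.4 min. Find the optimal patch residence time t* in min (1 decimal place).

18.2 min

By the marginal value theorem, leave when the instantaneous gain rate g'(t) equals the habitat-wide average g(t)/(T + t).
g'(t) = 0.31·398·t^-0.69. Setting 0.31·398·t^-0.69 = 398·t^0.31/(40.4+t) gives 0.31(40.4+t) = t, so 0.69·t = 0.31×40.4.
t* = 0.31×40.4/0.69 = 18.15 min.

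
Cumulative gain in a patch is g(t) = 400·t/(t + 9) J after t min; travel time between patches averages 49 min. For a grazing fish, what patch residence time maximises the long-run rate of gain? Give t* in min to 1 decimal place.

By the marginal value theorem, leave when the instantaneous gain rate g'(t) equals the habitat-wide average g(t)/(T + t).
g'(t) = 400·9/(t + 9)². Setting 400·9/(t+9)² = 400t/[(t+9)(49+t)] gives 9(49+t) = t(t+9), so t² = 9×49 = 441.
t* = √441 = 21 min.

21.0 min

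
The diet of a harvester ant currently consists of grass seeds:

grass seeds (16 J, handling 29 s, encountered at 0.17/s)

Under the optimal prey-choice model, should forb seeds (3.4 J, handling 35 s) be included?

Current rate: (0.17×16)/(1 + 0.17×29) = 0.4587 J/s.
forb seeds: E/h = 3.4/35 = 0.09714 J/s.
0.09714 < 0.4587, so adding forb seeds would lower the average — exclude it.

No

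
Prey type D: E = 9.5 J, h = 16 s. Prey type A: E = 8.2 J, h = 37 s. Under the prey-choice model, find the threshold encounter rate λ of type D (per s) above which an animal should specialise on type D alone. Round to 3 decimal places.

Drop type A once their profitability E₂/h₂ falls below the rate achievable on type D alone: E₂/h₂ = λE₁/(1 + λh₁).
Solve for λ: λE₁h₂ = E₂(1 + λh₁) → λ(E₁h₂ − E₂h₁) = E₂ → λ = E₂/(E₁h₂ − E₂h₁).
λ = 8.2/(9.5×37 − 8.2×16) = 8.2/220.3 = 0.03722 per s.

0.037 per s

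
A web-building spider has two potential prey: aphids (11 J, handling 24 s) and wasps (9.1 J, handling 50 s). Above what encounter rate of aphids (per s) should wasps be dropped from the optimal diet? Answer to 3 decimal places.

At the threshold, the rate on aphids alone equals the profitability of wasps: λ·11/(1 + λ·24) = 9.1/50 = 0.182.
Rearranging, λ(11 − 0.182×24) = 0.182, so λ = 0.182/6.632 = 0.02744 per s.

0.027 per s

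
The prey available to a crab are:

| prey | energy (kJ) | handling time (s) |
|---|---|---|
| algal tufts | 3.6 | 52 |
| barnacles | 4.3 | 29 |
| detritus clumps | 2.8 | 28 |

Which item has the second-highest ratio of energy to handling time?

detritus clumps

In descending order of E/h:
barnacles: 4.3/29 = 0.148 kJ/s
detritus clumps: 2.8/28 = 0.1 kJ/s
algal tufts: 3.6/52 = 0.0692 kJ/s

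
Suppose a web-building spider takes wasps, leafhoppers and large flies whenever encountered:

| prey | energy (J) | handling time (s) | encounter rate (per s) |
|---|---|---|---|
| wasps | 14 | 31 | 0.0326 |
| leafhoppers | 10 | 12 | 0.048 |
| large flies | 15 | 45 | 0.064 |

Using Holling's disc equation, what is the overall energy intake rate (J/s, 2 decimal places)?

0.35 J/s

Energy encountered per unit search time: 0.0326×14 + 0.048×10 + 0.064×15 = 1.896 J/s.
Handling time per unit search time: 0.0326×31 + 0.048×12 + 0.064×45 = 4.467.
Rate = 1.896/(1 + 4.467) = 0.3469 J/s.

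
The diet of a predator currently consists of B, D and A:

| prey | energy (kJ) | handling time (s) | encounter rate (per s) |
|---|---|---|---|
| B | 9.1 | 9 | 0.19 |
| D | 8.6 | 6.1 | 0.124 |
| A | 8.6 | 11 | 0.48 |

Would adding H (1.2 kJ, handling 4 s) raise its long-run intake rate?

Current rate: (0.19×9.1 + 0.124×8.6 + 0.48×8.6)/(1 + 0.19×9 + 0.124×6.1 + 0.48×11) = 0.7916 kJ/s.
H: E/h = 1.2/4 = 0.3 kJ/s.
0.3 < 0.7916, so adding H would lower the average — exclude it.

No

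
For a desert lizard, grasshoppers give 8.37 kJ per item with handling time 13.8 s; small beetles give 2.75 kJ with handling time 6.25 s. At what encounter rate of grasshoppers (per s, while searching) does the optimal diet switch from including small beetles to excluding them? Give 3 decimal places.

Drop small beetles once their profitability E₂/h₂ falls below the rate achievable on grasshoppers alone: E₂/h₂ = λE₁/(1 + λh₁).
Solve for λ: λE₁h₂ = E₂(1 + λh₁) → λ(E₁h₂ − E₂h₁) = E₂ → λ = E₂/(E₁h₂ − E₂h₁).
λ = 2.75/(8.37×6.25 − 2.75×13.8) = 2.75/14.36 = 0.1915 per s.

0.191 per s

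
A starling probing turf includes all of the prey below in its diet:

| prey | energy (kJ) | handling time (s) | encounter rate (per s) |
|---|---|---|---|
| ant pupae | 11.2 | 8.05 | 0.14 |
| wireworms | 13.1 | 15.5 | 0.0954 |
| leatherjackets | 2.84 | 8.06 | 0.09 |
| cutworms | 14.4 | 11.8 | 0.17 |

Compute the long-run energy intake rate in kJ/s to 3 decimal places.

0.871 kJ/s

R = (0.14×11.2 + 0.0954×13.1 + 0.09×2.84 + 0.17×14.4) / (1 + 0.14×8.05 + 0.0954×15.5 + 0.09×8.06 + 0.17×11.8) = 5.521/6.337 = 0.8713 kJ/s.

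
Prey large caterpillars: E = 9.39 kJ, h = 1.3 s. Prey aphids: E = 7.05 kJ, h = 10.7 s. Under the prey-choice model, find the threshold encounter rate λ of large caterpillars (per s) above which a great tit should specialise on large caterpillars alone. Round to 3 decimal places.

0.077 per s

At the threshold, the rate on large caterpillars alone equals the profitability of aphids: λ·9.39/(1 + λ·1.3) = 7.05/10.7 = 0.6589.
Rearranging, λ(9.39 − 0.6589×1.3) = 0.6589, so λ = 0.6589/8.533 = 0.07721 per s.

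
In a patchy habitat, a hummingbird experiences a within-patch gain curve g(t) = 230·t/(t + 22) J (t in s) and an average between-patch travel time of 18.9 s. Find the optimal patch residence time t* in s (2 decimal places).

20.39 s

Optimal t* satisfies g'(t*) = g(t*)/(T + t*).
g'(t) = 230·22/(t + 22)². Setting 230·22/(t+22)² = 230t/[(t+22)(18.9+t)] gives 22(18.9+t) = t(t+22), so t² = 22×18.9 = 415.8.
t* = √415.8 = 20.39 s.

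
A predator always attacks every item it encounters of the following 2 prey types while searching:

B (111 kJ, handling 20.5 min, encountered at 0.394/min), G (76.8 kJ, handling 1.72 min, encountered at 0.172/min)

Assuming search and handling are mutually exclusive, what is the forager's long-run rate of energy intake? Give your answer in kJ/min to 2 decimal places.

6.08 kJ/min

R = Σλ_iE_i / (1 + Σλ_ih_i)
Numerator: 0.394×111 + 0.172×76.8 = 56.94
Denominator: 1 + 0.394×20.5 + 0.172×1.72 = 9.373
R = 56.94/9.373 = 6.075 kJ/min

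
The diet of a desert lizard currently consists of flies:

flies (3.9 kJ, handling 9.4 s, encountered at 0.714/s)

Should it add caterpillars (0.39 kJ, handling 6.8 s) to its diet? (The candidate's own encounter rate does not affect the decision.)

Intake rate on the current diet: R = (0.714×3.9) / (1 + 0.714×9.4) = 2.785/7.712 = 0.3611 kJ/s.
caterpillars: E/h = 0.39/6.8 = 0.05735 kJ/s.
Since 0.05735 < R, time spent handling caterpillars is better spent searching.

No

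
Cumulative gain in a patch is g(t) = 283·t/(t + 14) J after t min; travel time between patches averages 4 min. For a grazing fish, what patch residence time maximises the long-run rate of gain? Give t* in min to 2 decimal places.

7.48 min

By the marginal value theorem, leave when the instantaneous gain rate g'(t) equals the habitat-wide average g(t)/(T + t).
g'(t) = 283·14/(t + 14)². Setting 283·14/(t+14)² = 283t/[(t+14)(4+t)] gives 14(4+t) = t(t+14), so t² = 14×4 = 56.
t* = √56 = 7.483 min.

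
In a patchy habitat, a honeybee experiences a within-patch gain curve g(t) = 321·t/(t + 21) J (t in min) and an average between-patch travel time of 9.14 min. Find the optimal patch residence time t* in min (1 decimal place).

By the marginal value theorem, leave when the instantaneous gain rate g'(t) equals the habitat-wide average g(t)/(T + t).
g'(t) = 321·21/(t + 21)². Setting 321·21/(t+21)² = 321t/[(t+21)(9.14+t)] gives 21(9.14+t) = t(t+21), so t² = 21×9.14 = 191.9.
t* = √191.9 = 13.85 min.

13.9 min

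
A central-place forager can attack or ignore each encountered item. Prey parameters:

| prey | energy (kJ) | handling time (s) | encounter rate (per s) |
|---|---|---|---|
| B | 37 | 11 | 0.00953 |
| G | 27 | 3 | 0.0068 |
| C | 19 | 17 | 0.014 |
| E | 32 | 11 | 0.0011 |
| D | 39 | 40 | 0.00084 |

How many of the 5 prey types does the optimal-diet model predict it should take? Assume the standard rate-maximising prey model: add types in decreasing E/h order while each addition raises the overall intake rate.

Rank by E/h (kJ/s): G 9, B 3.36, E 2.91, C 1.12, D 0.975. Include each in turn until the next type's E/h falls below the running intake rate.
Rate on top 1: 0.1799. B: 3.36 > 0.1799 → include.
Rate on top 2: 0.4765. E: 2.91 > 0.4765 → include.
Rate on top 3: 0.5024. C: 1.12 > 0.5024 → include.
Rate on top 4: 0.6089. D: 0.975 > 0.6089 → include.
Optimal diet: G, B, E, C, D — 5 of 5 types.

5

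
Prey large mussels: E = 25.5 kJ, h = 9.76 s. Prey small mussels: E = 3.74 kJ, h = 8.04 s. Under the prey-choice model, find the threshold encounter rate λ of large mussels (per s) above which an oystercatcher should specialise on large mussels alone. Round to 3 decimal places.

0.022 per s

Drop small mussels once their profitability E₂/h₂ falls below the rate achievable on large mussels alone: E₂/h₂ = λE₁/(1 + λh₁).
Solve for λ: λE₁h₂ = E₂(1 + λh₁) → λ(E₁h₂ − E₂h₁) = E₂ → λ = E₂/(E₁h₂ − E₂h₁).
λ = 3.74/(25.5×8.04 − 3.74×9.76) = 3.74/168.5 = 0.02219 per s.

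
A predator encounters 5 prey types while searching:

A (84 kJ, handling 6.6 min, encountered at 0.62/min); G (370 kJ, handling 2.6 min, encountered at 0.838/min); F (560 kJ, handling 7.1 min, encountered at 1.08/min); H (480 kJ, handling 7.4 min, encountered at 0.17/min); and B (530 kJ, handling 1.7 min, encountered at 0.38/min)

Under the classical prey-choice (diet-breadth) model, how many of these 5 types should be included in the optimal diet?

2

E/h in descending order: B 312, G 142, F 78.9, H 64.9, A 12.7 kJ/min. The optimal diet is the largest prefix of this list for which every included type satisfies E_i/h_i > R on the types above it.
Rate on top 1: 122.4. G: 142 > 122.4 → include.
Rate on top 2: 133.7. F: 78.9 < 133.7 → exclude; stop.
Optimal diet: B, G — 2 of 5 types.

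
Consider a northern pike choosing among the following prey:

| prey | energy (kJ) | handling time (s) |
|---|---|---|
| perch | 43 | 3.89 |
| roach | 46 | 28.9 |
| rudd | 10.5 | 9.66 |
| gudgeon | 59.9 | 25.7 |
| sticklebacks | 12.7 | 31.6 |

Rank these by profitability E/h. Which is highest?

Profitability E/h (kJ/s): perch = 43/3.89 = 11.1, roach = 46/28.9 = 1.59, rudd = 10.5/9.66 = 1.09, gudgeon = 59.9/25.7 = 2.33, sticklebacks = 12.7/31.6 = 0.402.
Ranked: perch > gudgeon > roach > rudd > sticklebacks.

perch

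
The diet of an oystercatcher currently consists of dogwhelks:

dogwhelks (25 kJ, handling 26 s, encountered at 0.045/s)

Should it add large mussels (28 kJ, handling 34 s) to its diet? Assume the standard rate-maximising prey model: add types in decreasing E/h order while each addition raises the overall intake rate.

Yes

Current rate: (0.045×25)/(1 + 0.045×26) = 0.5184 kJ/s.
large mussels: E/h = 28/34 = 0.8235 kJ/s.
Since 0.8235 > R, including large mussels increases the long-run rate.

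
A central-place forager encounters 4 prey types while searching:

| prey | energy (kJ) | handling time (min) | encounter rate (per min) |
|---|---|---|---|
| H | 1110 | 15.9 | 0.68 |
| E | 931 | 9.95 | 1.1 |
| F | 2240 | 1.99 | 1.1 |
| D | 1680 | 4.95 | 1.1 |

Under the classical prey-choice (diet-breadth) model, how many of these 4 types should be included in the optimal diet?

1

Rank by E/h (kJ/min): F 1.13e+03, D 339, E 93.6, H 69.8. Include each in turn until the next type's E/h falls below the running intake rate.
Rate on top 1: 772.7. D: 339 < 772.7 → exclude; stop.
Optimal diet: F — 1 of 4 types.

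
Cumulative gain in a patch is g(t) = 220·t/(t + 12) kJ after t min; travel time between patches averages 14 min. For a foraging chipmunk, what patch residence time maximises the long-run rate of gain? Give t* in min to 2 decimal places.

12.96 min

Optimal t* satisfies g'(t*) = g(t*)/(T + t*).
g'(t) = 220·12/(t + 12)². Setting 220·12/(t+12)² = 220t/[(t+12)(14+t)] gives 12(14+t) = t(t+12), so t² = 12×14 = 168.
t* = √168 = 12.96 min.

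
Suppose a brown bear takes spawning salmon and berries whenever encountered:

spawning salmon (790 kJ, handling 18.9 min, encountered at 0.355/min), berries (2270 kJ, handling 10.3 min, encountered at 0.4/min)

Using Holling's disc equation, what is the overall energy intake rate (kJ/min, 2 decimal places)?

R = (0.355×790 + 0.4×2270) / (1 + 0.355×18.9 + 0.4×10.3) = 1188/11.83 = 100.5 kJ/min.

100.46 kJ/min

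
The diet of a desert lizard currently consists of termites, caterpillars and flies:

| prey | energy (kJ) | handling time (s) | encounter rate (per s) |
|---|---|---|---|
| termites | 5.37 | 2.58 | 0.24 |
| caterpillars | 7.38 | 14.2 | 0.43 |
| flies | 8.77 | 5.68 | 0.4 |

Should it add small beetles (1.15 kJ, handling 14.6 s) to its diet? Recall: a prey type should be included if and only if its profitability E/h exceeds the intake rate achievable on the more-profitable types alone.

On termites, caterpillars and flies alone, R = ΣλE/(1+Σλh) = 7.97/9.997 = 0.7972 kJ/s.
small beetles: E/h = 1.15/14.6 = 0.07877 kJ/s.
Since 0.07877 < R, time spent handling small beetles is better spent searching.

No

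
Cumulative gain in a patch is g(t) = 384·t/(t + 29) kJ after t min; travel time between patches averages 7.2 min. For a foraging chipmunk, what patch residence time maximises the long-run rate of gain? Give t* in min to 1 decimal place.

14.4 min

By the marginal value theorem, leave when the instantaneous gain rate g'(t) equals the habitat-wide average g(t)/(T + t).
g'(t) = 384·29/(t + 29)². Setting 384·29/(t+29)² = 384t/[(t+29)(7.2+t)] gives 29(7.2+t) = t(t+29), so t² = 29×7.2 = 208.8.
t* = √208.8 = 14.45 min.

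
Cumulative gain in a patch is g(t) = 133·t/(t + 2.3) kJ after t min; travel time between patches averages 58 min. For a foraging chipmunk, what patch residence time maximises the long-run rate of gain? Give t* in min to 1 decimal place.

Maximise g(t)/(T+t): set derivative to zero → g'(t)(T+t) = g(t).
g'(t) = 133·2.3/(t + 2.3)². Setting 133·2.3/(t+2.3)² = 133t/[(t+2.3)(58+t)] gives 2.3(58+t) = t(t+2.3), so t² = 2.3×58 = 133.4.
t* = √133.4 = 11.55 min.

11.5 min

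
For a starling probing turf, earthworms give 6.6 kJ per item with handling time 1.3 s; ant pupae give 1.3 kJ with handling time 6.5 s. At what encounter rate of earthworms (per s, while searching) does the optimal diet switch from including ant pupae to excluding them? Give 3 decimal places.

0.032 per s

Drop ant pupae once their profitability E₂/h₂ falls below the rate achievable on earthworms alone: E₂/h₂ = λE₁/(1 + λh₁).
Solve for λ: λE₁h₂ = E₂(1 + λh₁) → λ(E₁h₂ − E₂h₁) = E₂ → λ = E₂/(E₁h₂ − E₂h₁).
λ = 1.3/(6.6×6.5 − 1.3×1.3) = 1.3/41.21 = 0.03155 per s.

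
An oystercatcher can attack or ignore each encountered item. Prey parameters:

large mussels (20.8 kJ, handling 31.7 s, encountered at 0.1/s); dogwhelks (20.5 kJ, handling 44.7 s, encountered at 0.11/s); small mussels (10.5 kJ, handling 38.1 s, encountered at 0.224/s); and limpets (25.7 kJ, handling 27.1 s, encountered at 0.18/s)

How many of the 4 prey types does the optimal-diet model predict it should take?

E/h in descending order: limpets 0.948, large mussels 0.656, dogwhelks 0.459, small mussels 0.276 kJ/s. The optimal diet is the largest prefix of this list for which every included type satisfies E_i/h_i > R on the types above it.
Rate on top 1: 0.787. large mussels: 0.656 < 0.787 → exclude; stop.
Optimal diet: limpets — 1 of 4 types.

1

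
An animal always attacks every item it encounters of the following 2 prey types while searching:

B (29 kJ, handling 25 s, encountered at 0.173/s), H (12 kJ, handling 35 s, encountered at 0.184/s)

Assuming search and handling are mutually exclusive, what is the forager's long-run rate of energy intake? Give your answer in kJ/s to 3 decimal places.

0.614 kJ/s

Energy encountered per unit search time: 0.173×29 + 0.184×12 = 7.225 kJ/s.
Handling time per unit search time: 0.173×25 + 0.184×35 = 10.76.
Rate = 7.225/(1 + 10.76) = 0.6141 kJ/s.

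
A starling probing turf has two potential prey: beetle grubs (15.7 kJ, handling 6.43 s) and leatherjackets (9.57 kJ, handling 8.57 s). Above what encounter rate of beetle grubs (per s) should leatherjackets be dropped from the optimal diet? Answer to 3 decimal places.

The zero-one rule: include leatherjackets iff E₂/h₂ > λE₁/(1+λh₁). Equality gives the switch point.
λE₁h₂ = E₂ + λE₂h₁ ⇒ λ = E₂/(E₁h₂ − E₂h₁) = 9.57/(134.5 − 61.54) = 0.1311 per s.

0.131 per s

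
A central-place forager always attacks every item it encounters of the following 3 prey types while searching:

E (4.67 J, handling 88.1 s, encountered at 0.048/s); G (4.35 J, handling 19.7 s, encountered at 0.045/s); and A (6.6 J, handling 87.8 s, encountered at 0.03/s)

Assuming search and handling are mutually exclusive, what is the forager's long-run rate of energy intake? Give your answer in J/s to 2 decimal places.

0.07 J/s

R = (0.048×4.67 + 0.045×4.35 + 0.03×6.6) / (1 + 0.048×88.1 + 0.045×19.7 + 0.03×87.8) = 0.6179/8.749 = 0.07062 J/s.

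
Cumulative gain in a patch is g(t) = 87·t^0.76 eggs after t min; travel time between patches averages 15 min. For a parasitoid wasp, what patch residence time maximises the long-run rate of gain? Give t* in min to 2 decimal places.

47.50 min

Maximise g(t)/(T+t): set derivative to zero → g'(t)(T+t) = g(t).
g'(t) = 0.76·87·t^-0.24. Setting 0.76·87·t^-0.24 = 87·t^0.76/(15+t) gives 0.76(15+t) = t, so 0.24·t = 0.76×15.
t* = 0.76×15/0.24 = 47.5 min.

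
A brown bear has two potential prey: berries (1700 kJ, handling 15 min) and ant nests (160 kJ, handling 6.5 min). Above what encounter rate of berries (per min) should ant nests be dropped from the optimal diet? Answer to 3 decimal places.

The zero-one rule: include ant nests iff E₂/h₂ > λE₁/(1+λh₁). Equality gives the switch point.
λE₁h₂ = E₂ + λE₂h₁ ⇒ λ = E₂/(E₁h₂ − E₂h₁) = 160/(1.105e+04 − 2400) = 0.0185 per min.

0.018 per min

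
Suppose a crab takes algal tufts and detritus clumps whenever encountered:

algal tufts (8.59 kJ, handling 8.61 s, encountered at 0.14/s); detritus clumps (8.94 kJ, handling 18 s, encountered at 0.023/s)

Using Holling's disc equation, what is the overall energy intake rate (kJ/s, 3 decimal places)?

Energy encountered per unit search time: 0.14×8.59 + 0.023×8.94 = 1.408 kJ/s.
Handling time per unit search time: 0.14×8.61 + 0.023×18 = 1.619.
Rate = 1.408/(1 + 1.619) = 0.5376 kJ/s.

0.538 kJ/s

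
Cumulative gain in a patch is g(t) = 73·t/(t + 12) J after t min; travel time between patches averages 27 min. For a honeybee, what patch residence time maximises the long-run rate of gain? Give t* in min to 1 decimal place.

18.0 min

Maximise g(t)/(T+t): set derivative to zero → g'(t)(T+t) = g(t).
g'(t) = 73·12/(t + 12)². Setting 73·12/(t+12)² = 73t/[(t+12)(27+t)] gives 12(27+t) = t(t+12), so t² = 12×27 = 324.
t* = √324 = 18 min.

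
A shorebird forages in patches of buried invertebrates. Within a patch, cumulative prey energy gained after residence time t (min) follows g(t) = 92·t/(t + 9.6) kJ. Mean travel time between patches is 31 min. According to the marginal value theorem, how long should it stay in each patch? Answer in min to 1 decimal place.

By the marginal value theorem, leave when the instantaneous gain rate g'(t) equals the habitat-wide average g(t)/(T + t).
g'(t) = 92·9.6/(t + 9.6)². Setting 92·9.6/(t+9.6)² = 92t/[(t+9.6)(31+t)] gives 9.6(31+t) = t(t+9.6), so t² = 9.6×31 = 297.6.
t* = √297.6 = 17.25 min.

17.3 min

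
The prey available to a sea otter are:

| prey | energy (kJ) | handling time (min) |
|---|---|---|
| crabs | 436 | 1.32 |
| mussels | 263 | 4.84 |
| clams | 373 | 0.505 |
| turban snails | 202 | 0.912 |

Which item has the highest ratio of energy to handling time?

In descending order of E/h:
clams: 373/0.505 = 739 kJ/min
crabs: 436/1.32 = 330 kJ/min
turban snails: 202/0.912 = 221 kJ/min
mussels: 263/4.84 = 54.3 kJ/min

clams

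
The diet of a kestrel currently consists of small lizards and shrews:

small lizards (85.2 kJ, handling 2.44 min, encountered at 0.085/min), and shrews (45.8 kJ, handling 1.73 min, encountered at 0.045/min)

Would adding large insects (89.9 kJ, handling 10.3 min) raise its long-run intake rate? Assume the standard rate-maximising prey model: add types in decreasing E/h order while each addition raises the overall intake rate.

Yes

Current rate: (0.085×85.2 + 0.045×45.8)/(1 + 0.085×2.44 + 0.045×1.73) = 7.238 kJ/min.
Profitability of large insects: 89.9/10.3 = 8.728 kJ/min.
8.728 > 7.238, so adding large insects raises the average — include it.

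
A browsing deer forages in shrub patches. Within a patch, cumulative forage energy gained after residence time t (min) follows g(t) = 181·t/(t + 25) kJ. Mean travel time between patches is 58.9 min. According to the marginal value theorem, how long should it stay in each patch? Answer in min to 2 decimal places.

Optimal t* satisfies g'(t*) = g(t*)/(T + t*).
g'(t) = 181·25/(t + 25)². Setting 181·25/(t+25)² = 181t/[(t+25)(58.9+t)] gives 25(58.9+t) = t(t+25), so t² = 25×58.9 = 1472.
t* = √1472 = 38.37 min.

38.37 min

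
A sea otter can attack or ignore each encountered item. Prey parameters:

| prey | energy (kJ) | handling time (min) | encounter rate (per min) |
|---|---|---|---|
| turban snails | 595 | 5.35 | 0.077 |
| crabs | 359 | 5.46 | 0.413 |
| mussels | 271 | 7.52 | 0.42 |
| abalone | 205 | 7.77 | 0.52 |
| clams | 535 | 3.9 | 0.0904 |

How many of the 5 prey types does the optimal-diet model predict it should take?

Profitabilities (E/h, kJ/min): clams 137, turban snails 111, crabs 65.8, mussels 36, abalone 26.4. Add prey in this order while the next type's profitability exceeds the intake rate on those already taken.
Rate on top 1: 35.76. turban snails: 111 > 35.76 → include.
Rate on top 2: 53.37. crabs: 65.8 > 53.37 → include.
Rate on top 3: 60.32. mussels: 36 < 60.32 → exclude; stop.
Optimal diet: clams, turban snails, crabs — 3 of 5 types.

3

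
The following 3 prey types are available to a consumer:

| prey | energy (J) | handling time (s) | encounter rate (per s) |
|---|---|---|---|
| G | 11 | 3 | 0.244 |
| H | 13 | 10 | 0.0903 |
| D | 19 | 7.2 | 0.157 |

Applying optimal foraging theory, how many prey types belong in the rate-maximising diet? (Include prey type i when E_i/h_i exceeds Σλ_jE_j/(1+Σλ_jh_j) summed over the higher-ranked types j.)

Rank by E/h (J/s): G 3.67, D 2.64, H 1.3. Include each in turn until the next type's E/h falls below the running intake rate.
Rate on top 1: 1.55. D: 2.64 > 1.55 → include.
Rate on top 2: 1.98. H: 1.3 < 1.98 → exclude; stop.
Optimal diet: G, D — 2 of 3 types.

2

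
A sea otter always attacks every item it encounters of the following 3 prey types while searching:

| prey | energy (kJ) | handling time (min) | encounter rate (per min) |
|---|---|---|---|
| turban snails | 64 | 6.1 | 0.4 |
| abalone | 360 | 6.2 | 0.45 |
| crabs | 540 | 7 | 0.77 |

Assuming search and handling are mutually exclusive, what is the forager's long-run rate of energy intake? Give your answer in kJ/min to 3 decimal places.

51.928 kJ/min

Energy encountered per unit search time: 0.4×64 + 0.45×360 + 0.77×540 = 603.4 kJ/min.
Handling time per unit search time: 0.4×6.1 + 0.45×6.2 + 0.77×7 = 10.62.
Rate = 603.4/(1 + 10.62) = 51.93 kJ/min.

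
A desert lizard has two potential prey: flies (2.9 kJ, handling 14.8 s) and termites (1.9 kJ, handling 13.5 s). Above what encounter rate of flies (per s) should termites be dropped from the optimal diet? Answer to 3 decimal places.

At the threshold, the rate on flies alone equals the profitability of termites: λ·2.9/(1 + λ·14.8) = 1.9/13.5 = 0.1407.
Rearranging, λ(2.9 − 0.1407×14.8) = 0.1407, so λ = 0.1407/0.817 = 0.1723 per s.

0.172 per s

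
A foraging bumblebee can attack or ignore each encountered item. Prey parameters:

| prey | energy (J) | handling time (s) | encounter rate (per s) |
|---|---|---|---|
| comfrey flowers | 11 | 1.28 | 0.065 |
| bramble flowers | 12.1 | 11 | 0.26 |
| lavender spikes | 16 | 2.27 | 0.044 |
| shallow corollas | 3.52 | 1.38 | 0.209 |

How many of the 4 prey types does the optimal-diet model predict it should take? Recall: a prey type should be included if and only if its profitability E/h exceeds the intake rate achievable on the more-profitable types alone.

E/h in descending order: comfrey flowers 8.59, lavender spikes 7.05, shallow corollas 2.55, bramble flowers 1.1 J/s. The optimal diet is the largest prefix of this list for which every included type satisfies E_i/h_i > R on the types above it.
Rate on top 1: 0.6601. lavender spikes: 7.05 > 0.6601 → include.
Rate on top 2: 1.199. shallow corollas: 2.55 > 1.199 → include.
Rate on top 3: 1.464. bramble flowers: 1.1 < 1.464 → exclude; stop.
Optimal diet: comfrey flowers, lavender spikes, shallow corollas — 3 of 4 types.

3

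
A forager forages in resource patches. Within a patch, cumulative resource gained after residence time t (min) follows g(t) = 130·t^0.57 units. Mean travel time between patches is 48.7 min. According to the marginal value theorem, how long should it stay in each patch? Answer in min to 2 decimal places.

Maximise g(t)/(T+t): set derivative to zero → g'(t)(T+t) = g(t).
g'(t) = 0.57·130·t^-0.43. Setting 0.57·130·t^-0.43 = 130·t^0.57/(48.7+t) gives 0.57(48.7+t) = t, so 0.43·t = 0.57×48.7.
t* = 0.57×48.7/0.43 = 64.56 min.

64.56 min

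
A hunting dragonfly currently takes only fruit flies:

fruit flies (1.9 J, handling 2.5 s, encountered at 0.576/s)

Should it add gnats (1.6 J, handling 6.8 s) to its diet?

No

On fruit flies alone, R = ΣλE/(1+Σλh) = 1.094/2.44 = 0.4485 J/s.
gnats: E/h = 1.6/6.8 = 0.2353 J/s.
0.2353 < 0.4485, so adding gnats would lower the average — exclude it.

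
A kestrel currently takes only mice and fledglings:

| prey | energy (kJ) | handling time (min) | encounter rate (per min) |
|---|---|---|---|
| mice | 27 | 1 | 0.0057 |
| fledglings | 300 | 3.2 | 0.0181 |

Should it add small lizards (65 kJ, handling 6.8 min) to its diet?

On mice and fledglings alone, R = ΣλE/(1+Σλh) = 5.584/1.064 = 5.25 kJ/min.
small lizards: E/h = 65/6.8 = 9.559 kJ/min.
9.559 > 5.25, so adding small lizards raises the average — include it.

Yes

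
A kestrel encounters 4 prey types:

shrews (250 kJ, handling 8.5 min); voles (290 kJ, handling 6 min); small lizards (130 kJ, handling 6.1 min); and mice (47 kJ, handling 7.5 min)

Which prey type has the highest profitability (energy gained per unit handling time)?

In descending order of E/h:
voles: 290/6 = 48.3 kJ/min
shrews: 250/8.5 = 29.4 kJ/min
small lizards: 130/6.1 = 21.3 kJ/min
mice: 47/7.5 = 6.27 kJ/min

voles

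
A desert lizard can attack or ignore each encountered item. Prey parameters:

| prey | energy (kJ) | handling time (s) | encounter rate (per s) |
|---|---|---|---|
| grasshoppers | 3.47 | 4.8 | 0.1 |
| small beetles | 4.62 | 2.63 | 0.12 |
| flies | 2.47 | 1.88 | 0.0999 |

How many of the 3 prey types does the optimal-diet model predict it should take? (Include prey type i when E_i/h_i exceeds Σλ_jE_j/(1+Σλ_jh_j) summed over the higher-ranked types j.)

Profitabilities (E/h, kJ/s): small beetles 1.76, flies 1.31, grasshoppers 0.723. Add prey in this order while the next type's profitability exceeds the intake rate on those already taken.
Rate on top 1: 0.4214. flies: 1.31 > 0.4214 → include.
Rate on top 2: 0.5329. grasshoppers: 0.723 > 0.5329 → include.
Optimal diet: small beetles, flies, grasshoppers — 3 of 3 types.

3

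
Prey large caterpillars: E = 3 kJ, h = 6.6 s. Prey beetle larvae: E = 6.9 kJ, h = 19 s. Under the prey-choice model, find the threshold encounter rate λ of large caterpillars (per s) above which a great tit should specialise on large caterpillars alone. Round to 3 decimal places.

0.602 per s

At the threshold, the rate on large caterpillars alone equals the profitability of beetle larvae: λ·3/(1 + λ·6.6) = 6.9/19 = 0.3632.
Rearranging, λ(3 − 0.3632×6.6) = 0.3632, so λ = 0.3632/0.6032 = 0.6021 per s.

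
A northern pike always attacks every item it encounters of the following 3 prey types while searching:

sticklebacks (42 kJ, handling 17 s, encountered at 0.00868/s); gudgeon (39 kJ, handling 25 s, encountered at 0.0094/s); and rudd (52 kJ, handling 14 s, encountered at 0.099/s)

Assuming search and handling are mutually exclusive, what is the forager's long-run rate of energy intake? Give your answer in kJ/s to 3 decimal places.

2.124 kJ/s

R = Σλ_iE_i / (1 + Σλ_ih_i)
Numerator: 0.00868×42 + 0.0094×39 + 0.099×52 = 5.879
Denominator: 1 + 0.00868×17 + 0.0094×25 + 0.099×14 = 2.769
R = 5.879/2.769 = 2.124 kJ/s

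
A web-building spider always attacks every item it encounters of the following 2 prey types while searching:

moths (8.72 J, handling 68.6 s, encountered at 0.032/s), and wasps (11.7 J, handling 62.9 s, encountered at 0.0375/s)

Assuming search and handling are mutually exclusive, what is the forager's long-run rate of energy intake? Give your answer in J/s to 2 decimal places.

0.13 J/s

Energy encountered per unit search time: 0.032×8.72 + 0.0375×11.7 = 0.7178 J/s.
Handling time per unit search time: 0.032×68.6 + 0.0375×62.9 = 4.554.
Rate = 0.7178/(1 + 4.554) = 0.1292 J/s.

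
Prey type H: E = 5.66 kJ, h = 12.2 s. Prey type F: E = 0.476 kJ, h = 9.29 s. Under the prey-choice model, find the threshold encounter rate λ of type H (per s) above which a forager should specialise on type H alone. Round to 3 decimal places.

At the threshold, the rate on type H alone equals the profitability of type F: λ·5.66/(1 + λ·12.2) = 0.476/9.29 = 0.05124.
Rearranging, λ(5.66 − 0.05124×12.2) = 0.05124, so λ = 0.05124/5.035 = 0.01018 per s.

0.010 per s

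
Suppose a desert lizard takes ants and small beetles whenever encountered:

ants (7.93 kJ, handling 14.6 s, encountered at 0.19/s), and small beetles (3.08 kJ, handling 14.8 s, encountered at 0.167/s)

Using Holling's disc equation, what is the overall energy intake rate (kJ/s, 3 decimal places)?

Energy encountered per unit search time: 0.19×7.93 + 0.167×3.08 = 2.021 kJ/s.
Handling time per unit search time: 0.19×14.6 + 0.167×14.8 = 5.246.
Rate = 2.021/(1 + 5.246) = 0.3236 kJ/s.

0.324 kJ/s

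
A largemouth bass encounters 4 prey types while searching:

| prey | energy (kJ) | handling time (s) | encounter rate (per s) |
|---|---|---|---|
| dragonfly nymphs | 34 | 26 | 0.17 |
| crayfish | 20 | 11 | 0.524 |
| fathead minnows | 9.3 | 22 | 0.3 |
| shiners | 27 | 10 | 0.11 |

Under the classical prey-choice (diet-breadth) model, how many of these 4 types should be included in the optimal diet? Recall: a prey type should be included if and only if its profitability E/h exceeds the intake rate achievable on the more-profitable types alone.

2

Profitabilities (E/h, kJ/s): shiners 2.7, crayfish 1.82, dragonfly nymphs 1.31, fathead minnows 0.423. Add prey in this order while the next type's profitability exceeds the intake rate on those already taken.
Rate on top 1: 1.414. crayfish: 1.82 > 1.414 → include.
Rate on top 2: 1.71. dragonfly nymphs: 1.31 < 1.71 → exclude; stop.
Optimal diet: shiners, crayfish — 2 of 4 types.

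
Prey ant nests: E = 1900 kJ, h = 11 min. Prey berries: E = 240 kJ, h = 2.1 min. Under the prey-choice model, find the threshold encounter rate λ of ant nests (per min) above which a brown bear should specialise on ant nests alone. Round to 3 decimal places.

0.178 per min

At the threshold, the rate on ant nests alone equals the profitability of berries: λ·1900/(1 + λ·11) = 240/2.1 = 114.3.
Rearranging, λ(1900 − 114.3×11) = 114.3, so λ = 114.3/642.9 = 0.1778 per min.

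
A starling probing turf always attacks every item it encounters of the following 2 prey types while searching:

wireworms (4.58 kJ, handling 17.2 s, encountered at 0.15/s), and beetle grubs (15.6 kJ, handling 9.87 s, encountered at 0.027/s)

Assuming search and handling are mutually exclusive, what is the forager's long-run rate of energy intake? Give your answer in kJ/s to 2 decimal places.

R = (0.15×4.58 + 0.027×15.6) / (1 + 0.15×17.2 + 0.027×9.87) = 1.108/3.846 = 0.2881 kJ/s.

0.29 kJ/s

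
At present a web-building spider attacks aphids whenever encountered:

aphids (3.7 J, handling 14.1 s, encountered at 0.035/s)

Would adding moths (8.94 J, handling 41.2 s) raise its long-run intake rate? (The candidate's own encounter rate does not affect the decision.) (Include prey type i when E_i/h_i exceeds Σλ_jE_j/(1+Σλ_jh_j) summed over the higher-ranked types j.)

Yes

Current rate: (0.035×3.7)/(1 + 0.035×14.1) = 0.08671 J/s.
moths: E/h = 8.94/41.2 = 0.217 J/s.
Since 0.217 > R, including moths increases the long-run rate.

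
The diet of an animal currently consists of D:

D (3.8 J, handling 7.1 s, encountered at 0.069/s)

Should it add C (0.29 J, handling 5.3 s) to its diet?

Intake rate on the current diet: R = (0.069×3.8) / (1 + 0.069×7.1) = 0.2622/1.49 = 0.176 J/s.
Profitability of C: 0.29/5.3 = 0.05472 J/s.
Since 0.05472 < R, time spent handling C is better spent searching.

No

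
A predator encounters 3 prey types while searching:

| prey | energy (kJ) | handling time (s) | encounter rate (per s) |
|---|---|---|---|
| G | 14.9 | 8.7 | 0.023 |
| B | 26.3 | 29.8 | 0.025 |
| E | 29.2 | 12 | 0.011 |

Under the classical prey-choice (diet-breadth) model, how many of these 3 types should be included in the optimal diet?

E/h in descending order: E 2.43, G 1.71, B 0.883 kJ/s. The optimal diet is the largest prefix of this list for which every included type satisfies E_i/h_i > R on the types above it.
Rate on top 1: 0.2837. G: 1.71 > 0.2837 → include.
Rate on top 2: 0.4984. B: 0.883 > 0.4984 → include.
Optimal diet: E, G, B — 3 of 3 types.

3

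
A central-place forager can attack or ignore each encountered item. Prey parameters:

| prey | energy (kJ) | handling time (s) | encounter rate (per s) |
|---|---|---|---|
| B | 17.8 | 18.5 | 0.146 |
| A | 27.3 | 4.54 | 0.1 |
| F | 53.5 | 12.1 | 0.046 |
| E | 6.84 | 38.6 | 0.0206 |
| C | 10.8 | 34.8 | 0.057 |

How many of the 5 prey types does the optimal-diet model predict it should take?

2

Rank by E/h (kJ/s): A 6.01, F 4.42, B 0.962, C 0.31, E 0.177. Include each in turn until the next type's E/h falls below the running intake rate.
Rate on top 1: 1.878. F: 4.42 > 1.878 → include.
Rate on top 2: 2.582. B: 0.962 < 2.582 → exclude; stop.
Optimal diet: A, F — 2 of 5 types.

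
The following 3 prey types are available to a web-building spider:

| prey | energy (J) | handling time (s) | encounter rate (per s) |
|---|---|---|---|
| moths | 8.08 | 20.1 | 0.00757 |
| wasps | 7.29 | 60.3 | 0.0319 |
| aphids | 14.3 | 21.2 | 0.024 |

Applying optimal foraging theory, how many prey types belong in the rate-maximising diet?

2

Profitabilities (E/h, J/s): aphids 0.675, moths 0.402, wasps 0.121. Add prey in this order while the next type's profitability exceeds the intake rate on those already taken.
Rate on top 1: 0.2275. moths: 0.402 > 0.2275 → include.
Rate on top 2: 0.2435. wasps: 0.121 < 0.2435 → exclude; stop.
Optimal diet: aphids, moths — 2 of 3 types.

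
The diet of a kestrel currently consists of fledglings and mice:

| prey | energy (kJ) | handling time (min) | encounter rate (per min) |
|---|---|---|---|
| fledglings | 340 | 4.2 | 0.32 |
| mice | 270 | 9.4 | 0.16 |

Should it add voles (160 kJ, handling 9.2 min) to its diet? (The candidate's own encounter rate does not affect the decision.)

No

Current rate: (0.32×340 + 0.16×270)/(1 + 0.32×4.2 + 0.16×9.4) = 39.5 kJ/min.
voles: E/h = 160/9.2 = 17.39 kJ/min.
17.39 < 39.5, so adding voles would lower the average — exclude it.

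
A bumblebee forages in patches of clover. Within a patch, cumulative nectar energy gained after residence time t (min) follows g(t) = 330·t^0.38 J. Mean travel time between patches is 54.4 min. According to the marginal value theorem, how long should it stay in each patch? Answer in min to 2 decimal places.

33.34 min

Maximise g(t)/(T+t): set derivative to zero → g'(t)(T+t) = g(t).
g'(t) = 0.38·330·t^-0.62. Setting 0.38·330·t^-0.62 = 330·t^0.38/(54.4+t) gives 0.38(54.4+t) = t, so 0.62·t = 0.38×54.4.
t* = 0.38×54.4/0.62 = 33.34 min.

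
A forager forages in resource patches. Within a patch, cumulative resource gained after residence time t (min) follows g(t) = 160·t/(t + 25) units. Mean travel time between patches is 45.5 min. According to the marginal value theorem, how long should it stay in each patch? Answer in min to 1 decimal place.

33.7 min

By the marginal value theorem, leave when the instantaneous gain rate g'(t) equals the habitat-wide average g(t)/(T + t).
g'(t) = 160·25/(t + 25)². Setting 160·25/(t+25)² = 160t/[(t+25)(45.5+t)] gives 25(45.5+t) = t(t+25), so t² = 25×45.5 = 1138.
t* = √1138 = 33.73 min.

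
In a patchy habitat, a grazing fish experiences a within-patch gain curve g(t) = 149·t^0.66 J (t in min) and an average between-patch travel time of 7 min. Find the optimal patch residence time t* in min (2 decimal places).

Optimal t* satisfies g'(t*) = g(t*)/(T + t*).
g'(t) = 0.66·149·t^-0.34. Setting 0.66·149·t^-0.34 = 149·t^0.66/(7+t) gives 0.66(7+t) = t, so 0.34·t = 0.66×7.
t* = 0.66×7/0.34 = 13.59 min.

13.59 min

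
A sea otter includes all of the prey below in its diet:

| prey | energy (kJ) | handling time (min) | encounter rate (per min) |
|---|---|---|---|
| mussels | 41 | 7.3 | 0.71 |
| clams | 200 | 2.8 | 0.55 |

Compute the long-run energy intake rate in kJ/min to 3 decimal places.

18.012 kJ/min

R = (0.71×41 + 0.55×200) / (1 + 0.71×7.3 + 0.55×2.8) = 139.1/7.723 = 18.01 kJ/min.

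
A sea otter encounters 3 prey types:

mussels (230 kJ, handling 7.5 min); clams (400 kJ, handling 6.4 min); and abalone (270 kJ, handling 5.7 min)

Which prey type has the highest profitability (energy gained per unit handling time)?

Profitability E/h (kJ/min): mussels = 230/7.5 = 30.7, clams = 400/6.4 = 62.5, abalone = 270/5.7 = 47.4.
Ranked: clams > abalone > mussels.

clams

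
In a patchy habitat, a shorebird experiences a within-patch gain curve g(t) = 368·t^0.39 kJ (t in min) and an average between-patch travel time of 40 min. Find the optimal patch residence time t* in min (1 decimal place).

25.6 min

Maximise g(t)/(T+t): set derivative to zero → g'(t)(T+t) = g(t).
g'(t) = 0.39·368·t^-0.61. Setting 0.39·368·t^-0.61 = 368·t^0.39/(40+t) gives 0.39(40+t) = t, so 0.61·t = 0.39×40.
t* = 0.39×40/0.61 = 25.57 min.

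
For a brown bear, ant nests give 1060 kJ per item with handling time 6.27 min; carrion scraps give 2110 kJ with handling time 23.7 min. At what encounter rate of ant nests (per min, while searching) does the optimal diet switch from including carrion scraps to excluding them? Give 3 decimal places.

0.177 per min

At the threshold, the rate on ant nests alone equals the profitability of carrion scraps: λ·1060/(1 + λ·6.27) = 2110/23.7 = 89.03.
Rearranging, λ(1060 − 89.03×6.27) = 89.03, so λ = 89.03/501.8 = 0.1774 per min.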